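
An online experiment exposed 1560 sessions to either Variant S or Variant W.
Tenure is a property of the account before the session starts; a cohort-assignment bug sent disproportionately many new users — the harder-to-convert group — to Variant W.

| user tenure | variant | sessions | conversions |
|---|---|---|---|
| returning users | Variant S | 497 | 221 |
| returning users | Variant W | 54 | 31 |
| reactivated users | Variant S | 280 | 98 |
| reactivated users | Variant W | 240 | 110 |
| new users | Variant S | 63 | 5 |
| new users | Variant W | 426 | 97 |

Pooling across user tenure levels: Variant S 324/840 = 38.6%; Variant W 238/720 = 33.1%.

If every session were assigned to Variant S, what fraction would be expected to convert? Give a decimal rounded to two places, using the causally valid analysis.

0.30

Here user tenure is a common cause — it drives both which variant a case falls under and the outcome. The crude comparison mixes populations; the stratum-specific rates are the causally relevant ones.
Standardising Variant S to the population user tenure mix: 0.353·221/497 + 0.333·98/280 + 0.313·5/63 = 0.299.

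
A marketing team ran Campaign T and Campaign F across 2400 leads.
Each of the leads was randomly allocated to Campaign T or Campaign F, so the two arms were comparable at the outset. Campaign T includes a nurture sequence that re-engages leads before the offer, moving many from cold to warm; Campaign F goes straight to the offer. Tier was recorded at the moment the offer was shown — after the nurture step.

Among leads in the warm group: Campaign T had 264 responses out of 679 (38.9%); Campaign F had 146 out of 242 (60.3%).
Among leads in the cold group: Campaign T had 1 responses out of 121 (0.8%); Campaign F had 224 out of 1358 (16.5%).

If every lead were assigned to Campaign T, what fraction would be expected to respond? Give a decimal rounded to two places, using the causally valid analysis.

0.33

The engagement tier-specific comparison favours Campaign F throughout, but the pooled figures favour Campaign T. The question is whether to condition on engagement tier.
Engagement tier here is a post-treatment variable shaped by the campaign; conditioning on it would introduce bias rather than remove it. The overall comparison is the causal one.
So P(outcome | do(Campaign T)) is just the pooled rate for Campaign T: 265/800 = 0.331.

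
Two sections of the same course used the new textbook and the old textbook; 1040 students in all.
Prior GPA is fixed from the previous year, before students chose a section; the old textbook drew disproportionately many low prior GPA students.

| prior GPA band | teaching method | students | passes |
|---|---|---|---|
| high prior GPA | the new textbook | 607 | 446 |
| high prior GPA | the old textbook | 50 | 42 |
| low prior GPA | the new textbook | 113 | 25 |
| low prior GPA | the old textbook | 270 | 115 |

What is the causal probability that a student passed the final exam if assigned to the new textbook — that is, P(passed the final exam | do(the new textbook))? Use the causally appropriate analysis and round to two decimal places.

the old textbook is higher inside every prior GPA band stratum but the new textbook is higher in aggregate. Whether to stratify depends on how prior GPA band relates to the teaching method.
Prior GPA band satisfies the back-door criterion: it is not a descendant of the teaching method, and it blocks the spurious path from teaching method to outcome. Adjusting for it (i.e., using the within-prior GPA band rates) gives the causal effect.
Standardising the new textbook to the population prior GPA band mix: 0.632·446/607 + 0.368·25/113 = 0.546.

0.55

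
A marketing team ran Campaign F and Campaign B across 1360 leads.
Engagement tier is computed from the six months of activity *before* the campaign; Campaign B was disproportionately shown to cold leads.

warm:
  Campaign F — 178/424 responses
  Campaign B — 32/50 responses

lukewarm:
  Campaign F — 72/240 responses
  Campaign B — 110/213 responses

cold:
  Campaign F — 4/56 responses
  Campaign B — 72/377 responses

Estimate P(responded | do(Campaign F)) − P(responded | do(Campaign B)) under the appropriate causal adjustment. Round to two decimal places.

-0.19

The imbalance in engagement tier arose from how leads were allocated, not from anything the campaign did; and engagement tier independently affects the outcome. The pooled gap is confounded — condition on engagement tier.
Adjusting over the population distribution of engagement tier: 0.349·(0.420−0.640) + 0.333·(0.300−0.516) + 0.318·(0.071−0.191) = -0.187.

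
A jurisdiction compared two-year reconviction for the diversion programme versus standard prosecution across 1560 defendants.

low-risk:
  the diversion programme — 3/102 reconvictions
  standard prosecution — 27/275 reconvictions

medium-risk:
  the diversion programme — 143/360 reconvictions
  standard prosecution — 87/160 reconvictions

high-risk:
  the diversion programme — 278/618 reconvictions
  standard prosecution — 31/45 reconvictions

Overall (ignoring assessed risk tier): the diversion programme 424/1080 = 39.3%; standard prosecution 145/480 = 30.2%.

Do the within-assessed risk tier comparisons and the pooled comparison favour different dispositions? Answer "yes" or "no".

yes

Within each assessed risk tier level (low-risk 2.9% vs 9.8%; medium-risk 39.7% vs 54.4%; high-risk 45.0% vs 68.9%), the diversion programme has the lower rate every time. Pooled: 39.3% vs 30.2% — standard prosecution has the lower rate overall. The two comparisons disagree.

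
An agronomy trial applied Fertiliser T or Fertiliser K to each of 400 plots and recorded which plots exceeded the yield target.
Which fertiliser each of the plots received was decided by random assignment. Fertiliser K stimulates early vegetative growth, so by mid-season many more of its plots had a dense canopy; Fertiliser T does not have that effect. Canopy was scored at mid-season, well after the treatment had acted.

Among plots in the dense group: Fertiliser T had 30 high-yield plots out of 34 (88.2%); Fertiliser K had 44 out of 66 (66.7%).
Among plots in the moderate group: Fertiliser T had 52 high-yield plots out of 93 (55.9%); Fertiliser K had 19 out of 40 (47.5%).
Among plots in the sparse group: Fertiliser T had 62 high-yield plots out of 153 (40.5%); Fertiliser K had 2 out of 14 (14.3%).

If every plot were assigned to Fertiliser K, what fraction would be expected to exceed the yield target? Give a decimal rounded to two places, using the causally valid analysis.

The distribution of mid-season canopy is itself part of what the fertiliser does — it is an intermediate outcome. Holding it fixed would remove that part of the effect; the total effect is the pooled difference.
So P(outcome | do(Fertiliser K)) is just the pooled rate for Fertiliser K: 65/120 = 0.542.

0.54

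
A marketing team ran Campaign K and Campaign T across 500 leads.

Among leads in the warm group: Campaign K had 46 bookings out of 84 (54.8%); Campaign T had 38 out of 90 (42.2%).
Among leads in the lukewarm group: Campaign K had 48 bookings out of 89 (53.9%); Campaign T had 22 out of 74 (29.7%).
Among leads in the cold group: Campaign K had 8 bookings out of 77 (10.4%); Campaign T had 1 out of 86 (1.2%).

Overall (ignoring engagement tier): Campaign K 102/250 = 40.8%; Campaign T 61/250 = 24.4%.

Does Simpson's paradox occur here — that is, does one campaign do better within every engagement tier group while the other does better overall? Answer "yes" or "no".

Within each engagement tier level (warm 54.8% vs 42.2%; lukewarm 53.9% vs 29.7%; cold 10.4% vs 1.2%), Campaign K has the higher rate every time. Pooled: 40.8% vs 24.4% — Campaign K has the higher rate overall. They agree.

no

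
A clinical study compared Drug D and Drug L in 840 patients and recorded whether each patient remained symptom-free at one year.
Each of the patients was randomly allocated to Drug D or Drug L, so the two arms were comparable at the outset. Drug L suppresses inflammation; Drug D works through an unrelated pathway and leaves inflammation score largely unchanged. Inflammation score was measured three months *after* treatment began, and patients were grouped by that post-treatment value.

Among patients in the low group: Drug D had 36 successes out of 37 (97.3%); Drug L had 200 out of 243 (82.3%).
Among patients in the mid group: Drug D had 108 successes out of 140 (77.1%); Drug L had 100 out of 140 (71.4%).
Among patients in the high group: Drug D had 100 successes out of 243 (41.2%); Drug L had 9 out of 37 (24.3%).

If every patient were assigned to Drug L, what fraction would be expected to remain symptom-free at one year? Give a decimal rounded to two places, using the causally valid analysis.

0.74

The stratified and pooled comparisons disagree (Drug D wins within each inflammation score; Drug L wins overall), so the answer turns on the causal role of inflammation score.
Stratifying would compare drugs among patients the drugs themselves sorted into inflammation score groups — a form of selection on an intermediate. The unconditioned pooled rates give the total causal effect.
So P(outcome | do(Drug L)) is just the pooled rate for Drug L: 309/420 = 0.736.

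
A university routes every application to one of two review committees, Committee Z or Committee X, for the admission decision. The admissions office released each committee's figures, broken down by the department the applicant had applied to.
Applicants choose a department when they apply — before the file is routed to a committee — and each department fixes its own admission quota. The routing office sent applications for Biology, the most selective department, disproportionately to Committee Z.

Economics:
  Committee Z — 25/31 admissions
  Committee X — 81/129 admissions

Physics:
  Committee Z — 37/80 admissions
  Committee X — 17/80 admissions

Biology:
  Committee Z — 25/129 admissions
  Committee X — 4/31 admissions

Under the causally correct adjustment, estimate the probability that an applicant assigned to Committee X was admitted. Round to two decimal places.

The stratified and pooled comparisons disagree (Committee Z wins within each department; Committee X wins overall), so the answer turns on the causal role of department.
Department is set before the review committee has any effect — it is not caused by the review committee — and it independently drives the outcome. That makes it a confounder, so the causal comparison is within department levels.
Standardising Committee X to the population department mix: 0.333·81/129 + 0.333·17/80 + 0.333·4/31 = 0.323.

0.32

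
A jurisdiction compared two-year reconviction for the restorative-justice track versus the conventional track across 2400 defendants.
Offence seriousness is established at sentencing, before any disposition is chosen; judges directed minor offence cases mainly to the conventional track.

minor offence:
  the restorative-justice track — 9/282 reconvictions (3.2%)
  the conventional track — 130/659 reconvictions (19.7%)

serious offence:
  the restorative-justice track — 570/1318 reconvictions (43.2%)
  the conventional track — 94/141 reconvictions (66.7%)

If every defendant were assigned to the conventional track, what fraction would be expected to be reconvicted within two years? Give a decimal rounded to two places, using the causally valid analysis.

0.48

the restorative-justice track is lower inside every offence seriousness stratum but the conventional track is lower in aggregate. Whether to stratify depends on how offence seriousness relates to the disposition.
Nothing the disposition does changes offence seriousness; the imbalance is an allocation artefact. With offence seriousness also predicting the outcome, the pooled figure is confounded, and the within-stratum comparison is the causal one.
Standardising the conventional track to the population offence seriousness mix: 0.392·130/659 + 0.608·94/141 = 0.483.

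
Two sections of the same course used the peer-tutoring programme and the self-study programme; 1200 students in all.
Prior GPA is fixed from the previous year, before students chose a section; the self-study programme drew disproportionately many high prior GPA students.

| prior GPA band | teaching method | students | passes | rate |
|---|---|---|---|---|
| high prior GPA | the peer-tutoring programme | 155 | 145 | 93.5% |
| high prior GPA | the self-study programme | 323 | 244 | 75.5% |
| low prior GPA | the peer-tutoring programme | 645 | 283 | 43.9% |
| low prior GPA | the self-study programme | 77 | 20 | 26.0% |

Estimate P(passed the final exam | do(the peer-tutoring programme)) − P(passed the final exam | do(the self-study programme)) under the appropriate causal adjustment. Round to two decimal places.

Nothing the teaching method does changes prior GPA band; the imbalance is an allocation artefact. With prior GPA band also predicting the outcome, the pooled figure is confounded, and the within-stratum comparison is the causal one.
Adjusting over the population distribution of prior GPA band: 0.398·(0.935−0.755) + 0.602·(0.439−0.260) = +0.179.

+0.18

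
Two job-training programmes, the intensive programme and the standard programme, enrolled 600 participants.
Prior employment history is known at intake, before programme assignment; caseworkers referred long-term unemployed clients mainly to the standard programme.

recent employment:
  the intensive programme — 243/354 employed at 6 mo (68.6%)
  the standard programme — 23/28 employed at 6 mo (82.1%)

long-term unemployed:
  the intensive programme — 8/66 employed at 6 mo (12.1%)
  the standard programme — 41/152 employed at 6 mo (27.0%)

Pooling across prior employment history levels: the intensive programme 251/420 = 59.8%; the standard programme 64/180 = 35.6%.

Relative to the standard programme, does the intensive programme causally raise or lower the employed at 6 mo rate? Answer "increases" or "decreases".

the standard programme is higher inside every prior employment history stratum but the intensive programme is higher in aggregate. Whether to stratify depends on how prior employment history relates to the programme.
The imbalance in prior employment history arose from how participants were allocated, not from anything the programme did; and prior employment history independently affects the outcome. The pooled gap is confounded — condition on prior employment history.
Within each level — recent employment: 68.6% vs 82.1%; long-term unemployed: 12.1% vs 27.0% — the standard programme is higher every time.

decreases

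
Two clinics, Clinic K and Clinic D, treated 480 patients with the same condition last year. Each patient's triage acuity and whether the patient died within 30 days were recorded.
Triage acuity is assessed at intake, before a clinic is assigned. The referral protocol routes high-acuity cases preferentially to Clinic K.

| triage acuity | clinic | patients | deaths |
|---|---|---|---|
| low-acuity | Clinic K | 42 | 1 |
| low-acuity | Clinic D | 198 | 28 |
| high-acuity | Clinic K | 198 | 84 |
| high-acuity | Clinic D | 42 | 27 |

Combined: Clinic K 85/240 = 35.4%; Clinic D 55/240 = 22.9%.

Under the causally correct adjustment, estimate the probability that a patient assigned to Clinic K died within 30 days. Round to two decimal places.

0.22

The stratified and pooled comparisons disagree (Clinic K wins within each triage acuity; Clinic D wins overall), so the answer turns on the causal role of triage acuity.
The imbalance in triage acuity arose from how patients were allocated, not from anything the clinic did; and triage acuity independently affects the outcome. The pooled gap is confounded — condition on triage acuity.
Standardising Clinic K to the population triage acuity mix: 0.500·1/42 + 0.500·84/198 = 0.224.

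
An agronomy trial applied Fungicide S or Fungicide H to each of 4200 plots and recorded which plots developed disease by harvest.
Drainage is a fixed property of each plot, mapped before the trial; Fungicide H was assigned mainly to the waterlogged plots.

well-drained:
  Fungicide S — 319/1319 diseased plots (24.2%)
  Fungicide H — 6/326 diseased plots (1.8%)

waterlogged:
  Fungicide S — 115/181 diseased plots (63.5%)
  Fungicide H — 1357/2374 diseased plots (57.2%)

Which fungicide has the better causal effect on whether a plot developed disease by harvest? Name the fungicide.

Fungicide H

Nothing the fungicide does changes field drainage; the imbalance is an allocation artefact. With field drainage also predicting the outcome, the pooled figure is confounded, and the within-stratum comparison is the causal one.
Within each level — well-drained: 24.2% vs 1.8%; waterlogged: 63.5% vs 57.2% — Fungicide H is lower every time.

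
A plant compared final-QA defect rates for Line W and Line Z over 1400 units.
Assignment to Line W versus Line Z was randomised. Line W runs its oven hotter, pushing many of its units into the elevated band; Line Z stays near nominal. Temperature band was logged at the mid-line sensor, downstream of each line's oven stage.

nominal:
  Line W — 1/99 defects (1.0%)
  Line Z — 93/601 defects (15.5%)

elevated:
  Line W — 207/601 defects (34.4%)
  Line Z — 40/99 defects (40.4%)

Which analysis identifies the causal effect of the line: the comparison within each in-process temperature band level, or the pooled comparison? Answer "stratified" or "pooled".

In-process temperature band here is a post-treatment variable shaped by the line; conditioning on it would introduce bias rather than remove it. The overall comparison is the causal one.
Pooled: Line W 29.7% vs Line Z 19.0%; Line Z is lower overall.

pooled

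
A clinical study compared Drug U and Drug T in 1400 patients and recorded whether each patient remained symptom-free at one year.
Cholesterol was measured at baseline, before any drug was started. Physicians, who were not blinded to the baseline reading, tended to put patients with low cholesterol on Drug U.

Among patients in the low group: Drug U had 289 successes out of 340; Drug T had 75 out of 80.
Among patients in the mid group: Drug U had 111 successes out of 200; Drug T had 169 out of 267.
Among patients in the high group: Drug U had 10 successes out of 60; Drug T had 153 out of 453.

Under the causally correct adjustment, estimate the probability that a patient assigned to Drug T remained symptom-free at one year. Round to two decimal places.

0.62

The cholesterol-specific comparison favours Drug T throughout, but the pooled figures favour Drug U. The question is whether to condition on cholesterol.
Nothing the drug does changes cholesterol; the imbalance is an allocation artefact. With cholesterol also predicting the outcome, the pooled figure is confounded, and the within-stratum comparison is the causal one.
Standardising Drug T to the population cholesterol mix: 0.300·75/80 + 0.334·169/267 + 0.366·153/453 = 0.616.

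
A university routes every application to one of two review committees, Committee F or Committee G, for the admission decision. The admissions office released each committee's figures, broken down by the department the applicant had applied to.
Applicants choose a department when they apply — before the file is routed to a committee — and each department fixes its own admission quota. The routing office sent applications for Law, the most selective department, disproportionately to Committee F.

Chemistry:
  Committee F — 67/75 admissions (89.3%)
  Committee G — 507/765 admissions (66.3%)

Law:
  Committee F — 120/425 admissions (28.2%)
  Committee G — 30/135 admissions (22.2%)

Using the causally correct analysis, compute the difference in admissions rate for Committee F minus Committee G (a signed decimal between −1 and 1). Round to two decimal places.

Since department is a pre-existing factor (not a product of the review committee) and it affects the outcome on its own, it is a confounder. The stratified rates, not the pooled rate, identify the causal effect.
Adjusting over the population distribution of department: 0.600·(0.893−0.663) + 0.400·(0.282−0.222) = +0.162.

+0.16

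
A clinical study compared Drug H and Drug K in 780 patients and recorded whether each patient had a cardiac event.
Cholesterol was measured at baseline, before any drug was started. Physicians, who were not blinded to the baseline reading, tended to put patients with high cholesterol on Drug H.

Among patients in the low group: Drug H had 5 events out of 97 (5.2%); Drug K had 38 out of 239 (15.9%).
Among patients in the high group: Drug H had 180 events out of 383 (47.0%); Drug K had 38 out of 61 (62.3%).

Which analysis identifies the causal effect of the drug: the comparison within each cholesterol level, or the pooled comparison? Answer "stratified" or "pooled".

stratified

Drug H is lower inside every cholesterol stratum but Drug K is lower in aggregate. Whether to stratify depends on how cholesterol relates to the drug.
Since cholesterol is a pre-existing factor (not a product of the drug) and it affects the outcome on its own, it is a confounder. The stratified rates, not the pooled rate, identify the causal effect.
Within each level — low: 5.2% vs 15.9%; high: 47.0% vs 62.3% — Drug H is lower every time.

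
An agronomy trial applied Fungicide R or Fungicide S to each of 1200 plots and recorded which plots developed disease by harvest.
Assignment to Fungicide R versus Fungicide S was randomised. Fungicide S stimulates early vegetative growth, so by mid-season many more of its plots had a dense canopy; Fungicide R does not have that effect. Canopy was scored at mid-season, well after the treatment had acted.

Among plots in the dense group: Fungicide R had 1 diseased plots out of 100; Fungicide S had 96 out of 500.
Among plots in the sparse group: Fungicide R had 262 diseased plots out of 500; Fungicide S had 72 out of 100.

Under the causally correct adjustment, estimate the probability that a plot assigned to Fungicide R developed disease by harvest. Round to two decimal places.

Within every mid-season canopy level Fungicide R has the lower rate, yet pooled Fungicide S does — Simpson's reversal.
Mid-season canopy here is a post-treatment variable shaped by the fungicide; conditioning on it would introduce bias rather than remove it. The overall comparison is the causal one.
So P(outcome | do(Fungicide R)) is just the pooled rate for Fungicide R: 263/600 = 0.438.

0.44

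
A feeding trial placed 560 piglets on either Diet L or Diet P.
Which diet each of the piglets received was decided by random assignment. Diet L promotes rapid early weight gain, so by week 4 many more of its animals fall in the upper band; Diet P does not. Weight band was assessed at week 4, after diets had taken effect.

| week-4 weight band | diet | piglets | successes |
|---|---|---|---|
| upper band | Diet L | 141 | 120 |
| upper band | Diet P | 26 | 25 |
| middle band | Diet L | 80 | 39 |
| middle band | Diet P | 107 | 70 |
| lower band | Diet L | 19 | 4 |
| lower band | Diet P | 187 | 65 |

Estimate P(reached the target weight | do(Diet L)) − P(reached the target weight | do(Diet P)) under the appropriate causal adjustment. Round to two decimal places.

+0.18

Diet P is higher inside every week-4 weight band stratum but Diet L is higher in aggregate. Whether to stratify depends on how week-4 weight band relates to the diet.
The distribution of week-4 weight band is itself part of what the diet does — it is an intermediate outcome. Holding it fixed would remove that part of the effect; the total effect is the pooled difference.
The causal difference is the pooled difference: 0.679 − 0.500 = +0.179.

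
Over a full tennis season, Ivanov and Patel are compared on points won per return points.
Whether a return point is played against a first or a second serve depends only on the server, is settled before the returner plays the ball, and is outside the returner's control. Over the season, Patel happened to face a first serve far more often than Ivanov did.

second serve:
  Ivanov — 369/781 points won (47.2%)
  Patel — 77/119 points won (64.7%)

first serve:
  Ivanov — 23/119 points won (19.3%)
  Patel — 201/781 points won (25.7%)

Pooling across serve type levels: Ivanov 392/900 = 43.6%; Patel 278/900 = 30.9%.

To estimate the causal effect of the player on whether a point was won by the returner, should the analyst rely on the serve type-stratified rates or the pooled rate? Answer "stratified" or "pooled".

The serve type-specific comparison favours Patel throughout, but the pooled figures favour Ivanov. The question is whether to condition on serve type.
Since serve type is a pre-existing factor (not a product of the player) and it affects the outcome on its own, it is a confounder. The stratified rates, not the pooled rate, identify the causal effect.
Within each level — second serve: 47.2% vs 64.7%; first serve: 19.3% vs 25.7% — Patel is higher every time.

stratified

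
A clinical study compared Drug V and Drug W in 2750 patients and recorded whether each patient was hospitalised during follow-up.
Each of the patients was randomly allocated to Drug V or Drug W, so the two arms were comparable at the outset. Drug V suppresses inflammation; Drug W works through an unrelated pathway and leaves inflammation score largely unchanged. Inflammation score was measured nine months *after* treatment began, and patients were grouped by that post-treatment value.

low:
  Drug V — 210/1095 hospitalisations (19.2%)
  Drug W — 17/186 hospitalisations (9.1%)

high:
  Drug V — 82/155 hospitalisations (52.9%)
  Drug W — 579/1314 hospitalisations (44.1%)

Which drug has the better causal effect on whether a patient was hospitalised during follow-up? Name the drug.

Drug V

The stratified and pooled comparisons disagree (Drug W wins within each inflammation score; Drug V wins overall), so the answer turns on the causal role of inflammation score.
Inflammation score here is a post-treatment variable shaped by the drug; conditioning on it would introduce bias rather than remove it. The overall comparison is the causal one.
Pooled: Drug V 23.4% vs Drug W 39.7%; Drug V is lower overall.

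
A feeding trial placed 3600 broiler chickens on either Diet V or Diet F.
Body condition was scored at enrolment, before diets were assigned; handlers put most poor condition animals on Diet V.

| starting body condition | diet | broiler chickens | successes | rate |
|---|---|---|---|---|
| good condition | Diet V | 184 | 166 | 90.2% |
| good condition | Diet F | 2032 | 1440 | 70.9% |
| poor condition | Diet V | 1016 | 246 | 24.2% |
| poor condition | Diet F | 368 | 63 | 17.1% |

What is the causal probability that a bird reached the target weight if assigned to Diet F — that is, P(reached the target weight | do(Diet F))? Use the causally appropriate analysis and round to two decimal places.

0.50

Diet V is higher inside every starting body condition stratum but Diet F is higher in aggregate. Whether to stratify depends on how starting body condition relates to the diet.
Since starting body condition is a pre-existing factor (not a product of the diet) and it affects the outcome on its own, it is a confounder. The stratified rates, not the pooled rate, identify the causal effect.
Standardising Diet F to the population starting body condition mix: 0.616·1440/2032 + 0.384·63/368 = 0.502.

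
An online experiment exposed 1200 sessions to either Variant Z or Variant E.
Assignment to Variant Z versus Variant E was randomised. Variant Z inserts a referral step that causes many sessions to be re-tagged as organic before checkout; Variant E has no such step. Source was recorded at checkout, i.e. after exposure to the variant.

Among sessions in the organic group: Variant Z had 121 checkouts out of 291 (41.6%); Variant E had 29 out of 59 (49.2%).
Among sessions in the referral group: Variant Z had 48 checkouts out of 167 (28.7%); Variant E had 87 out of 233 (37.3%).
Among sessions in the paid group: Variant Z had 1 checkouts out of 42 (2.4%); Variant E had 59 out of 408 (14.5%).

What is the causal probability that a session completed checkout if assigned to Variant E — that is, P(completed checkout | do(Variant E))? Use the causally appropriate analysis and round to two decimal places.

0.25

Because the variant influences traffic source, traffic source is a post-treatment mediator, not a confounder. Stratifying on it would bias the estimate; the causal effect is the crude pooled difference.
So P(outcome | do(Variant E)) is just the pooled rate for Variant E: 175/700 = 0.250.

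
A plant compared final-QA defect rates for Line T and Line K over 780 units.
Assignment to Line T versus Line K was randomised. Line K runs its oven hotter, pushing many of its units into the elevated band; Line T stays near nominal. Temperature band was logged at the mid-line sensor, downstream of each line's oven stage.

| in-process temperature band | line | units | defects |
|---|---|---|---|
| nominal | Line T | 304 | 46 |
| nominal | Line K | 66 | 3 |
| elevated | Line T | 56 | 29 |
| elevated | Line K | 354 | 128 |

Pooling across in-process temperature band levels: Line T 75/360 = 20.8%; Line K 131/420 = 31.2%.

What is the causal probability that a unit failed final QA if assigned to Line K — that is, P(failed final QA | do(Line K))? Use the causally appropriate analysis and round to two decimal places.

Stratifying would compare lines among units the lines themselves sorted into in-process temperature band groups — a form of selection on an intermediate. The unconditioned pooled rates give the total causal effect.
So P(outcome | do(Line K)) is just the pooled rate for Line K: 131/420 = 0.312.

0.31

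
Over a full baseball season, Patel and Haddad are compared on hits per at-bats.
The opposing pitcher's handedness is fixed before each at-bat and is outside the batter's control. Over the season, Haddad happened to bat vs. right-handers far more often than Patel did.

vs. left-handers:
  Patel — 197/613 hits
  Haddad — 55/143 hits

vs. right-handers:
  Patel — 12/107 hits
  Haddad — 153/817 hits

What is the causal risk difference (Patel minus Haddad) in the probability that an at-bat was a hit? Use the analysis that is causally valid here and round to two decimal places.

-0.07

Within every pitcher handedness level Haddad has the higher rate, yet pooled Patel does — Simpson's reversal.
Pitcher handedness is set before the player has any effect — it is not caused by the player — and it independently drives the outcome. That makes it a confounder, so the causal comparison is within pitcher handedness levels.
Adjusting over the population distribution of pitcher handedness: 0.450·(0.321−0.385) + 0.550·(0.112−0.187) = -0.070.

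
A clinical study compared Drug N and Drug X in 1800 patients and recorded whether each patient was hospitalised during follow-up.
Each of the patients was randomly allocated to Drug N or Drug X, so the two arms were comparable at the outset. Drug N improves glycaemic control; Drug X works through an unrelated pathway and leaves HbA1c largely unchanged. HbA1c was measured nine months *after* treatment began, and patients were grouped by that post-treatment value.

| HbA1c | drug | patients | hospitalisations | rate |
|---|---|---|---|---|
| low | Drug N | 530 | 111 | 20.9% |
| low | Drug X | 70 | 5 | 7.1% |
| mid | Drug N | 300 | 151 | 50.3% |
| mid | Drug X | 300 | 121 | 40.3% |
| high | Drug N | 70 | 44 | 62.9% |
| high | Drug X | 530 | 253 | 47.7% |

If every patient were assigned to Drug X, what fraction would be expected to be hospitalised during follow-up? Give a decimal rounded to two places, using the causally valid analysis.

The distribution of HbA1c is itself part of what the drug does — it is an intermediate outcome. Holding it fixed would remove that part of the effect; the total effect is the pooled difference.
So P(outcome | do(Drug X)) is just the pooled rate for Drug X: 379/900 = 0.421.

0.42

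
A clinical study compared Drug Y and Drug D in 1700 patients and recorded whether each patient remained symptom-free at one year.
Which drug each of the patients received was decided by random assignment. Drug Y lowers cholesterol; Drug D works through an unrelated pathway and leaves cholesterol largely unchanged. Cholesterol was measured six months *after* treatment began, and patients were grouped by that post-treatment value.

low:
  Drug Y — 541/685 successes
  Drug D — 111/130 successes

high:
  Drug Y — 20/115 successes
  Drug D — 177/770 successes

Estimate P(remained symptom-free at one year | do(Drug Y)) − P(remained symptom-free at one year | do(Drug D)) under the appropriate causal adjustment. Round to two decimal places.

+0.38

Drug D is higher inside every cholesterol stratum but Drug Y is higher in aggregate. Whether to stratify depends on how cholesterol relates to the drug.
Stratifying would compare drugs among patients the drugs themselves sorted into cholesterol groups — a form of selection on an intermediate. The unconditioned pooled rates give the total causal effect.
The causal difference is the pooled difference: 0.701 − 0.320 = +0.381.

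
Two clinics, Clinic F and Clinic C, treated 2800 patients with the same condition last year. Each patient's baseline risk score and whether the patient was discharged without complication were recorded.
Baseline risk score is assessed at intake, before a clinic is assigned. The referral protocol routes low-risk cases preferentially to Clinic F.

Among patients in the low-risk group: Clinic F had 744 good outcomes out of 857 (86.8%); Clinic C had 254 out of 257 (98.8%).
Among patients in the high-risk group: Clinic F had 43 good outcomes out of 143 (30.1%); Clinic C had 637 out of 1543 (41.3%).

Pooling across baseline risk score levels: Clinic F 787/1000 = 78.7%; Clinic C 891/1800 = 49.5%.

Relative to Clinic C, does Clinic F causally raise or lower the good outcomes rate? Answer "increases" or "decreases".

decreases

Here baseline risk score is a common cause — it drives both which clinic a case falls under and the outcome. The crude comparison mixes populations; the stratum-specific rates are the causally relevant ones.
Within each level — low-risk: 86.8% vs 98.8%; high-risk: 30.1% vs 41.3% — Clinic C is higher every time.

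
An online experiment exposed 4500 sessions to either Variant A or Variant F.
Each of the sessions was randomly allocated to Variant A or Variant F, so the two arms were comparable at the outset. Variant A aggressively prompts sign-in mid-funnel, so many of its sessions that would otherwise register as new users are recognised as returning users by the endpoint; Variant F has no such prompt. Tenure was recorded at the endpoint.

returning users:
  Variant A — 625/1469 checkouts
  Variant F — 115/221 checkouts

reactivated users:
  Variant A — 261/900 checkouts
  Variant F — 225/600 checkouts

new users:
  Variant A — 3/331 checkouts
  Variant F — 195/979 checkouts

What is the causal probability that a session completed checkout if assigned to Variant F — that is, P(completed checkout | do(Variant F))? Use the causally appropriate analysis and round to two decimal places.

0.30

Within every user tenure level Variant F has the higher rate, yet pooled Variant A does — Simpson's reversal.
User tenure is recorded after the variant and is itself shifted by it — it sits on the causal path from variant to outcome. Conditioning on a mediator would strip out part of the effect we want; the pooled comparison gives the total causal effect.
So P(outcome | do(Variant F)) is just the pooled rate for Variant F: 535/1800 = 0.297.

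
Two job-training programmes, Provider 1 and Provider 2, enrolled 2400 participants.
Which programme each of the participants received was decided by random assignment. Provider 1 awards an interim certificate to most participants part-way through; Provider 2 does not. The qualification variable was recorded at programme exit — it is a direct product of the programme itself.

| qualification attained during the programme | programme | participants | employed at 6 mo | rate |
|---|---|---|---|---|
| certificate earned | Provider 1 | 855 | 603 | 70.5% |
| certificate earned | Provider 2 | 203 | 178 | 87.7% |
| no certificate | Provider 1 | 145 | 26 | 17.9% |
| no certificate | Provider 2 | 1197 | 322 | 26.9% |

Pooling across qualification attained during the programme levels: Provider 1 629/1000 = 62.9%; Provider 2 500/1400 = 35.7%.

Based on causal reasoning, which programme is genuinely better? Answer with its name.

Within every qualification attained during the programme level Provider 2 has the higher rate, yet pooled Provider 1 does — Simpson's reversal.
Qualification attained during the programme is downstream of the programme. One should not condition on a consequence of treatment, so the overall rates are the right comparison.
Pooled: Provider 1 62.9% vs Provider 2 35.7%; Provider 1 is higher overall.

Provider 1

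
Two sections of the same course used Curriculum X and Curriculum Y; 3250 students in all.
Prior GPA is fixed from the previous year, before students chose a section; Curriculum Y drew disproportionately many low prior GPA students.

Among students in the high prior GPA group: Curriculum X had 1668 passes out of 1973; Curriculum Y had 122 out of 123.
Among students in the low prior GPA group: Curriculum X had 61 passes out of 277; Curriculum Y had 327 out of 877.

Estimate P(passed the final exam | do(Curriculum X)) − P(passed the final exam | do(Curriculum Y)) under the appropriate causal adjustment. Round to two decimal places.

-0.15

The stratified and pooled comparisons disagree (Curriculum Y wins within each prior GPA band; Curriculum X wins overall), so the answer turns on the causal role of prior GPA band.
The imbalance in prior GPA band arose from how students were allocated, not from anything the teaching method did; and prior GPA band independently affects the outcome. The pooled gap is confounded — condition on prior GPA band.
Adjusting over the population distribution of prior GPA band: 0.645·(0.845−0.992) + 0.355·(0.220−0.373) = -0.149.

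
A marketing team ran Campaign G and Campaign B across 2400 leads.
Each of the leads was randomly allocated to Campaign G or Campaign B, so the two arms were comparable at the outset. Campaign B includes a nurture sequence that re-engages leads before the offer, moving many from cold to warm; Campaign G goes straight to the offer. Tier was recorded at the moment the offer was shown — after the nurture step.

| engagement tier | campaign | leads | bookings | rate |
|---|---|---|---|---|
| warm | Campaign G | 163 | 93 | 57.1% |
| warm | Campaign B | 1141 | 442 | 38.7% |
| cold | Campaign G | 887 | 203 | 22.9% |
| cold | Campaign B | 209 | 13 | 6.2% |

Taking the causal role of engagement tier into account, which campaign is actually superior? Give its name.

Campaign B

Engagement tier here is a post-treatment variable shaped by the campaign; conditioning on it would introduce bias rather than remove it. The overall comparison is the causal one.
Pooled: Campaign G 28.2% vs Campaign B 33.7%; Campaign B is higher overall.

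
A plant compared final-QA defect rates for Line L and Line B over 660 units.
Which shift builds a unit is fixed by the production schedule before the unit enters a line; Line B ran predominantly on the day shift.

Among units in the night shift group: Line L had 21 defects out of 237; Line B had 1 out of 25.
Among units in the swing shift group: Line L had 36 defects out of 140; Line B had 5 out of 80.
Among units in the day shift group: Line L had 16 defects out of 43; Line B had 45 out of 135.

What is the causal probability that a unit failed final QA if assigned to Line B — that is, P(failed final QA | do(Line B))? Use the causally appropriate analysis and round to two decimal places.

0.13

Nothing the line does changes shift; the imbalance is an allocation artefact. With shift also predicting the outcome, the pooled figure is confounded, and the within-stratum comparison is the causal one.
Standardising Line B to the population shift mix: 0.397·1/25 + 0.333·5/80 + 0.270·45/135 = 0.127.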